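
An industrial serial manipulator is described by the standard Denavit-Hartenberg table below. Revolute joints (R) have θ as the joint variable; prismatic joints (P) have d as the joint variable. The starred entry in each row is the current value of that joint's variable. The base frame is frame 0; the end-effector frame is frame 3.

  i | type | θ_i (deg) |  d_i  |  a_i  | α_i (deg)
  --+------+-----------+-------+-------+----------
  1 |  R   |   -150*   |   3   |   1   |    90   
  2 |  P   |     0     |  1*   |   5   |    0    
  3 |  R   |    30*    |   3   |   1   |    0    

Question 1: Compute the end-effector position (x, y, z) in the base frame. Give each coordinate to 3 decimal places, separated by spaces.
-7.946 0.031 3.500

after link 1: o_1 = (-0.8660, -0.5000, 3.0000)
after link 2: o_2 = (-5.6962, -2.1340, 3.0000)
after link 3: o_3 = (-7.9462, 0.0311, 3.5000)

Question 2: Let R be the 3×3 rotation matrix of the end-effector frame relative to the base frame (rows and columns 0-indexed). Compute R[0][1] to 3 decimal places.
0.433

End-effector y-axis (col 1 of R) = (0.4330,0.2500,0.8660)
R[0][1] = 0.4330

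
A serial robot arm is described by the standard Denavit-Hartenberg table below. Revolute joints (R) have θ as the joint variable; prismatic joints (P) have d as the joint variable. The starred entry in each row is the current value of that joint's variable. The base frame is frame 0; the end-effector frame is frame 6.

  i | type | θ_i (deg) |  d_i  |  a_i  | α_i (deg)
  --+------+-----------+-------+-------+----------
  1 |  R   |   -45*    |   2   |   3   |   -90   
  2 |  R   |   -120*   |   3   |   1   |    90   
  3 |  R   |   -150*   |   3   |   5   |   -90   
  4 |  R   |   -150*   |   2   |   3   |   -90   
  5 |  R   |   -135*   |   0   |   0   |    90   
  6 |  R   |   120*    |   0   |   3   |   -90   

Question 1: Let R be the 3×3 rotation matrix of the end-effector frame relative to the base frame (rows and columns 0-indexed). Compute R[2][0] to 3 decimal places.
End-effector x-axis (col 0 of R) = (-0.2945,0.6379,-0.7116)
R[2][0] = -0.7116

-0.712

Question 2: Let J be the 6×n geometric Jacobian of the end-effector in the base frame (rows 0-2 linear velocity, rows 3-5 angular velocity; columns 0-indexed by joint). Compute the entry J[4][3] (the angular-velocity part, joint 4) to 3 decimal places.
axis z_3 = (-0.7891,-0.4356,0.4330); lever o_n−o_3 = (-3.2574,3.6750,-0.0702)
cross product → J_v[:, 3] = (-1.5607,-1.4659,-4.3190)
J_ω[:, 3] = z_3
entry J[4][3] = -0.4356

-0.436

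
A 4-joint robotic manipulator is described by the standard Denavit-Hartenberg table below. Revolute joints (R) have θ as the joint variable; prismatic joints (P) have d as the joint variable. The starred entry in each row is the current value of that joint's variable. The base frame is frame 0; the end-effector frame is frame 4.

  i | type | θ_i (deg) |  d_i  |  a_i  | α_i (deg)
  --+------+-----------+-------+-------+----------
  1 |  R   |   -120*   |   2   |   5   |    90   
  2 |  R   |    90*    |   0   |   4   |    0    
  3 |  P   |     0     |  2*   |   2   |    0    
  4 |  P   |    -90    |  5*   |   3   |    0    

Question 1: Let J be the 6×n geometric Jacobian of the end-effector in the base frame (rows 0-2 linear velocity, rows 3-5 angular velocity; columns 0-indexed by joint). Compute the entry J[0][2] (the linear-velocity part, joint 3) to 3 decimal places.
prismatic axis z_2 = (-0.8660,0.5000,0.0000)
J_v[:, 2] = z_2; J_ω[:, 2] = (0,0,0)
entry J[0][2] = -0.8660

-0.866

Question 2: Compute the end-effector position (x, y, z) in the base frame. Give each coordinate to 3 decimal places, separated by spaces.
after link 1: o_1 = (-2.5000, -4.3301, 2.0000)
after link 2: o_2 = (-2.5000, -4.3301, 6.0000)
after link 3: o_3 = (-4.2321, -3.3301, 8.0000)
after link 4: o_4 = (-10.0622, -3.4282, 8.0000)

-10.062 -3.428 8.000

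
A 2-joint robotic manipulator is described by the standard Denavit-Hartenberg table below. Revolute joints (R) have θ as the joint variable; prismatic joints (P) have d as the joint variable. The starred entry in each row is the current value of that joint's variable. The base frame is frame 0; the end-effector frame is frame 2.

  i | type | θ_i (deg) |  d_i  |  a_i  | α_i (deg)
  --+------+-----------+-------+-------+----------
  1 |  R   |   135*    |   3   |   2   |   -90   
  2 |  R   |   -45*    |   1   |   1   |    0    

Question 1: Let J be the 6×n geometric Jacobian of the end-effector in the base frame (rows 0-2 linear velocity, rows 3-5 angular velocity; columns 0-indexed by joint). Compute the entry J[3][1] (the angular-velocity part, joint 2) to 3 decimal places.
axis z_1 = (-0.7071,-0.7071,0.0000); lever o_n−o_1 = (-1.2071,-0.2071,0.7071)
cross product → J_v[:, 1] = (-0.5000,0.5000,-0.7071)
J_ω[:, 1] = z_1
entry J[3][1] = -0.7071

-0.707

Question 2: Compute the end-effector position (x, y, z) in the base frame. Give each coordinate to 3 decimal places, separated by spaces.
after link 1: o_1 = (-1.4142, 1.4142, 3.0000)
after link 2: o_2 = (-2.6213, 1.2071, 3.7071)

-2.621 1.207 3.707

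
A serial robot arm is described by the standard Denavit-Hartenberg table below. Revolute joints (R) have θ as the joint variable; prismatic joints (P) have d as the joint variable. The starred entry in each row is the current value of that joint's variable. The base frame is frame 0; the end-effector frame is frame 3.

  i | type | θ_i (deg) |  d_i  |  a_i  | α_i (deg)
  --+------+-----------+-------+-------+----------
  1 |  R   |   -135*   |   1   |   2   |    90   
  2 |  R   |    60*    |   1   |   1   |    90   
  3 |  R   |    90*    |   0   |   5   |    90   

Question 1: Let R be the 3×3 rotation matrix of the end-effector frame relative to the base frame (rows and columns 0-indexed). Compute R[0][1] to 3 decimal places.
End-effector y-axis (col 1 of R) = (-0.6124,-0.6124,-0.5000)
R[0][1] = -0.6124

-0.612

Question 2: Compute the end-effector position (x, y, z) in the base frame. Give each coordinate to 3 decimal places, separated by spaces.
-6.010 2.475 1.866

after link 1: o_1 = (-1.4142, -1.4142, 1.0000)
after link 2: o_2 = (-2.4749, -1.0607, 1.8660)
after link 3: o_3 = (-6.0104, 2.4749, 1.8660)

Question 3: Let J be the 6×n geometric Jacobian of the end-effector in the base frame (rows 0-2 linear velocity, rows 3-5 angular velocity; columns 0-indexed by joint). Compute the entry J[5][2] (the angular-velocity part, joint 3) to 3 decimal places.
-0.500

axis z_2 = (-0.6124,-0.6124,-0.5000); lever o_n−o_2 = (-3.5355,3.5355,0.0000)
cross product → J_v[:, 2] = (1.7678,1.7678,-4.3301)
J_ω[:, 2] = z_2
entry J[5][2] = -0.5000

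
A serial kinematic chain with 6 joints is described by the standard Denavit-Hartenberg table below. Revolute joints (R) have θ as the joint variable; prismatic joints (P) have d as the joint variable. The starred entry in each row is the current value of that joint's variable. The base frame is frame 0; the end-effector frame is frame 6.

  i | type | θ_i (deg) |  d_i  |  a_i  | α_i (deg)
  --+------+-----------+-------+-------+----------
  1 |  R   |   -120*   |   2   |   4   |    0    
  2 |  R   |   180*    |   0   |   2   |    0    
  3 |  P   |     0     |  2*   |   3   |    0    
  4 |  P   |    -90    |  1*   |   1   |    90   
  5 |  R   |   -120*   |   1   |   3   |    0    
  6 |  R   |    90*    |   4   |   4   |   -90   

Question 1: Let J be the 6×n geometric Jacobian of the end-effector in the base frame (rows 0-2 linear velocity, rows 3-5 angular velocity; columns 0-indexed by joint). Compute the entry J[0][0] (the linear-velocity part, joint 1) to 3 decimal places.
axis z_0 = ẑ; lever o_n−o_0 = (0.5670,-4.9462,0.4019)
cross product → J_v[:, 0] = (4.9462,0.5670,-0.0000)
J_ω[:, 0] = z_0
entry J[0][0] = 4.9462

4.946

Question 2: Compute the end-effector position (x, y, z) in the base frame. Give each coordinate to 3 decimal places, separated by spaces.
after link 1: o_1 = (-2.0000, -3.4641, 2.0000)
after link 2: o_2 = (-1.0000, -1.7321, 2.0000)
after link 3: o_3 = (0.5000, 0.8660, 4.0000)
after link 4: o_4 = (1.3660, 0.3660, 5.0000)
after link 5: o_5 = (-0.4330, 0.2500, 2.4019)
after link 6: o_6 = (0.5670, -4.9462, 0.4019)

0.567 -4.946 0.402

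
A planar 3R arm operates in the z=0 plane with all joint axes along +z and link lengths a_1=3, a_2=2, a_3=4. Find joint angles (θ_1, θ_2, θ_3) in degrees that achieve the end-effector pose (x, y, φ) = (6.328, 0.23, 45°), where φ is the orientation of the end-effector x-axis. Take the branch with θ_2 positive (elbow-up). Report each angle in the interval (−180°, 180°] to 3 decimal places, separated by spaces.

-60.009 60.006 45.003

wrist centre = target − a_3·(cos φ, sin φ) = (3.4996, -2.5984)
cos θ_2 = (18.9988−3²−2²)/(2·3·2) = 0.4999; θ_2 = 60.0064° (elbow-up)
β = atan2(-2.5984,3.4996) = -36.5938°; ψ = atan2(1.7322,3.9998) = 23.4156°
θ_1 = β − ψ = -60.0094°
θ_3 = φ − θ_1 − θ_2 = 45.0030° (wrapped to (-180°,180°])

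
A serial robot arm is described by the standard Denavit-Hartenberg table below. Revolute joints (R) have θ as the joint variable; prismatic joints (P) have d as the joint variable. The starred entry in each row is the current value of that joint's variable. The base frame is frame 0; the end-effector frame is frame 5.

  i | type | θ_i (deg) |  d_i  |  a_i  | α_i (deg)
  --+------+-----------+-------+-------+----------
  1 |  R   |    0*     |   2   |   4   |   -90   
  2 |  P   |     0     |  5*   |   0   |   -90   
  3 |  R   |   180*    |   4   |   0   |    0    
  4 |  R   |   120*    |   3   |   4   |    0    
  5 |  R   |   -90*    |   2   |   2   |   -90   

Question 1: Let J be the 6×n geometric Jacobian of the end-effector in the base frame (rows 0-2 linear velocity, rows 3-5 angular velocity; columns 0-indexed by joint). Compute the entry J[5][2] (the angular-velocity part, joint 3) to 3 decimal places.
axis z_2 = (0.0000,0.0000,-1.0000); lever o_n−o_2 = (0.2679,4.4641,-9.0000)
cross product → J_v[:, 2] = (4.4641,-0.2679,-0.0000)
J_ω[:, 2] = z_2
entry J[5][2] = -1.0000

-1.000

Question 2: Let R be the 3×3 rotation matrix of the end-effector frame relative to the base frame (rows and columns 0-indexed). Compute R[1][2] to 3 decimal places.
End-effector z-axis (col 2 of R) = (0.5000,0.8660,0.0000)
R[1][2] = 0.8660

0.866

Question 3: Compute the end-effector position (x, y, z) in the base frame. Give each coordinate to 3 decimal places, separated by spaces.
4.268 9.464 -7.000

after link 1: o_1 = (4.0000, 0.0000, 2.0000)
after link 2: o_2 = (4.0000, 5.0000, 2.0000)
after link 3: o_3 = (4.0000, 5.0000, -2.0000)
after link 4: o_4 = (6.0000, 8.4641, -5.0000)
after link 5: o_5 = (4.2679, 9.4641, -7.0000)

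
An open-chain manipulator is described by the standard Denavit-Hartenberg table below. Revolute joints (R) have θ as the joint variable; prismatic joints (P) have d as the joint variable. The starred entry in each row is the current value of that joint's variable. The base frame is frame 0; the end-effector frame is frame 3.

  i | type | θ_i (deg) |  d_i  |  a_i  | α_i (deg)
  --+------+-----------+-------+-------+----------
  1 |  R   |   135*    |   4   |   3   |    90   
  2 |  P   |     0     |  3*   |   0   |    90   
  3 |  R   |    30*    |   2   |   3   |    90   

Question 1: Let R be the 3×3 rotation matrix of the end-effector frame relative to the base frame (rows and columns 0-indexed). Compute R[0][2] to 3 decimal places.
-0.966

End-effector z-axis (col 2 of R) = (-0.9659,-0.2588,-0.0000)
R[0][2] = -0.9659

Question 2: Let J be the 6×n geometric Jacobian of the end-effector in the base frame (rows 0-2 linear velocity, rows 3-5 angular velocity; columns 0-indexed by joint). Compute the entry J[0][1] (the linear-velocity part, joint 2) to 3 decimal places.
0.707

prismatic axis z_1 = (0.7071,0.7071,0.0000)
J_v[:, 1] = z_1; J_ω[:, 1] = (0,0,0)
entry J[0][1] = 0.7071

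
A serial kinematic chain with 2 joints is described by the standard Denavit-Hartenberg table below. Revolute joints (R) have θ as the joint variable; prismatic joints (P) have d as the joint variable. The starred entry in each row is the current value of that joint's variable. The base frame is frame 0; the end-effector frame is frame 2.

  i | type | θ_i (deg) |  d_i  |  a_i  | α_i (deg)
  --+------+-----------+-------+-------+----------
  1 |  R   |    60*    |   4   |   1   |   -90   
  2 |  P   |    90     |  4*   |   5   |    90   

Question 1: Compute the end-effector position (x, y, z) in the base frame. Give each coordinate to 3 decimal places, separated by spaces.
after link 1: o_1 = (0.5000, 0.8660, 4.0000)
after link 2: o_2 = (-2.9641, 2.8660, -1.0000)

-2.964 2.866 -1.000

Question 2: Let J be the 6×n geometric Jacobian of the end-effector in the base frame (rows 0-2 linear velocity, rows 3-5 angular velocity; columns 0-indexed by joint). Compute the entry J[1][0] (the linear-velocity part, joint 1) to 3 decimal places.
-2.964

axis z_0 = ẑ; lever o_n−o_0 = (-2.9641,2.8660,-1.0000)
cross product → J_v[:, 0] = (-2.8660,-2.9641,0.0000)
J_ω[:, 0] = z_0
entry J[1][0] = -2.9641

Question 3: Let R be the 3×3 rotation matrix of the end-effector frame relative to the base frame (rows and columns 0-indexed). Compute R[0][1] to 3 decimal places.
End-effector y-axis (col 1 of R) = (-0.8660,0.5000,0.0000)
R[0][1] = -0.8660

-0.866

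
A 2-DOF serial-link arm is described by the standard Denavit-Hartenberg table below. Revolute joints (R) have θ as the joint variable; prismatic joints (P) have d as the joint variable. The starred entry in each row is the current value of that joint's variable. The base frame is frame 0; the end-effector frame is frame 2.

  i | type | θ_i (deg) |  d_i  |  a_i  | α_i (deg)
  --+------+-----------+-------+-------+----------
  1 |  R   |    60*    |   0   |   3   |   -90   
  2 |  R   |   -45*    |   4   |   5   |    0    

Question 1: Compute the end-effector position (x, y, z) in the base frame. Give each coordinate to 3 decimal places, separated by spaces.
after link 1: o_1 = (1.5000, 2.5981, 0.0000)
after link 2: o_2 = (-0.1963, 7.6599, 3.5355)

-0.196 7.660 3.536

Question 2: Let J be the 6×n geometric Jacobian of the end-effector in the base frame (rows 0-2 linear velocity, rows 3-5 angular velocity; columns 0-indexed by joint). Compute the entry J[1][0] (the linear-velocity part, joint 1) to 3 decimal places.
axis z_0 = ẑ; lever o_n−o_0 = (-0.1963,7.6599,3.5355)
cross product → J_v[:, 0] = (-7.6599,-0.1963,0.0000)
J_ω[:, 0] = z_0
entry J[1][0] = -0.1963

-0.196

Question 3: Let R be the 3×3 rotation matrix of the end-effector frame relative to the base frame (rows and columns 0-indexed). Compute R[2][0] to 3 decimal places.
End-effector x-axis (col 0 of R) = (0.3536,0.6124,0.7071)
R[2][0] = 0.7071

0.707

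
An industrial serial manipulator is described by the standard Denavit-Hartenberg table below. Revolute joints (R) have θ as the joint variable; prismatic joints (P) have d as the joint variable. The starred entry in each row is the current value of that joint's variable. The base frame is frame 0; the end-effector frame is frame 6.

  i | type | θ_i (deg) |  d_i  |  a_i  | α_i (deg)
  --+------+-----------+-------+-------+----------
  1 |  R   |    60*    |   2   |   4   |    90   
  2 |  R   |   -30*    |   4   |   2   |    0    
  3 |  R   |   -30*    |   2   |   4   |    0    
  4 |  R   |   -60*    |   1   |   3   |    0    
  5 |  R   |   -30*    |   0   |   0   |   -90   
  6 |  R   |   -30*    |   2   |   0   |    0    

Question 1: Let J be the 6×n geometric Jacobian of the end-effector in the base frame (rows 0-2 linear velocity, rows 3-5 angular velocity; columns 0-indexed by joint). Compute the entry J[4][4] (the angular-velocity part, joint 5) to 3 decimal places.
axis z_4 = (0.8660,-0.5000,0.0000); lever o_n−o_4 = (0.5000,0.8660,-1.7321)
cross product → J_v[:, 4] = (0.8660,1.5000,1.0000)
J_ω[:, 4] = z_4
entry J[4][4] = -0.5000

-0.500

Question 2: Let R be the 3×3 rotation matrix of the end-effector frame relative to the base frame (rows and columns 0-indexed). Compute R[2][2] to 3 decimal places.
-0.866

End-effector z-axis (col 2 of R) = (0.2500,0.4330,-0.8660)
R[2][2] = -0.8660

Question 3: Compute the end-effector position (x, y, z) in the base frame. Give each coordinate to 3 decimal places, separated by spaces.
9.678 2.763 -6.794

after link 1: o_1 = (2.0000, 3.4641, 2.0000)
after link 2: o_2 = (6.3301, 2.9641, 1.0000)
after link 3: o_3 = (9.0622, 3.6962, -2.4641)
after link 4: o_4 = (9.1782, 1.8971, -5.0622)
after link 5: o_5 = (9.1782, 1.8971, -5.0622)
after link 6: o_6 = (9.6782, 2.7631, -6.7942)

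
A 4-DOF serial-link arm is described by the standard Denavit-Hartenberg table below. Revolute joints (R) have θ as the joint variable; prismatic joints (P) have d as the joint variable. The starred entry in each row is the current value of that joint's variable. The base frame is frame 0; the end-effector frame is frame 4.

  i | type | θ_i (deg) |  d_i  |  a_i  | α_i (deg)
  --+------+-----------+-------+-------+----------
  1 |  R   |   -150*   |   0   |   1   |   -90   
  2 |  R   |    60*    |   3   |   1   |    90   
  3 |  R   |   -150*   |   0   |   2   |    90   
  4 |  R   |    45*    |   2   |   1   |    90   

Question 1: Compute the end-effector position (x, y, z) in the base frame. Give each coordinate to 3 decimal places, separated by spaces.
1.308 -3.146 2.384

after link 1: o_1 = (-0.8660, -0.5000, 0.0000)
after link 2: o_2 = (0.2010, -3.3481, -0.8660)
after link 3: o_3 = (0.4510, -2.0490, 0.6340)
after link 4: o_4 = (1.3081, -3.1459, 2.3839)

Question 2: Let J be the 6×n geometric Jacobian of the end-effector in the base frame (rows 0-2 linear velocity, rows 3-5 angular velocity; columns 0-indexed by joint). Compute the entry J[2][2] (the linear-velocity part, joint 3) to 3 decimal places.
axis z_2 = (-0.7500,-0.4330,0.5000); lever o_n−o_2 = (1.1071,0.2021,3.2499)
cross product → J_v[:, 2] = (-1.5083,2.9910,0.3278)
J_ω[:, 2] = z_2
entry J[2][2] = 0.3278

0.328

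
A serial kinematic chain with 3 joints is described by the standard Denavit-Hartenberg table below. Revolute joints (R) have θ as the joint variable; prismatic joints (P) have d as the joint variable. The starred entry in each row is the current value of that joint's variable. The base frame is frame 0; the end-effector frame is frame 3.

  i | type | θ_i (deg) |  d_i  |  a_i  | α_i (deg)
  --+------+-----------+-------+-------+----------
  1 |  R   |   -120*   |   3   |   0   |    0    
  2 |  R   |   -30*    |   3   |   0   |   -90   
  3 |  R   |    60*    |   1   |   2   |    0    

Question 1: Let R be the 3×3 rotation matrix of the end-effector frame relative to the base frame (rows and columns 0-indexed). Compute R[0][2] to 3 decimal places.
End-effector z-axis (col 2 of R) = (0.5000,-0.8660,0.0000)
R[0][2] = 0.5000

0.500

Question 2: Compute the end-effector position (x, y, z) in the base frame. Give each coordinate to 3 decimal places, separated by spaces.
-0.366 -1.366 4.268

after link 1: o_1 = (0.0000, 0.0000, 3.0000)
after link 2: o_2 = (0.0000, 0.0000, 6.0000)
after link 3: o_3 = (-0.3660, -1.3660, 4.2679)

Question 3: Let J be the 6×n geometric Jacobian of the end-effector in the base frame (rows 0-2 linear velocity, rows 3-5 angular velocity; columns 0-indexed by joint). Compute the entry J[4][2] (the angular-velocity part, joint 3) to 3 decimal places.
axis z_2 = (0.5000,-0.8660,0.0000); lever o_n−o_2 = (-0.3660,-1.3660,-1.7321)
cross product → J_v[:, 2] = (1.5000,0.8660,-1.0000)
J_ω[:, 2] = z_2
entry J[4][2] = -0.8660

-0.866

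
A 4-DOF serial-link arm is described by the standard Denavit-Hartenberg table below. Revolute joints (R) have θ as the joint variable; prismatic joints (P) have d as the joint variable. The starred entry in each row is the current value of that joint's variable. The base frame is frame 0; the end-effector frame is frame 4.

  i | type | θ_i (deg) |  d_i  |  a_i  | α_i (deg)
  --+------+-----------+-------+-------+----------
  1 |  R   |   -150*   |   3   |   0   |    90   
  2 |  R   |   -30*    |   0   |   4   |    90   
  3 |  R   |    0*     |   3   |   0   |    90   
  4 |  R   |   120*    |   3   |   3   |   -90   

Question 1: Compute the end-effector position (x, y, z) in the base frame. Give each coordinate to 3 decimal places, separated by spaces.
2.049 -2.281 -3.098

after link 1: o_1 = (0.0000, 0.0000, 3.0000)
after link 2: o_2 = (-3.0000, -1.7321, 1.0000)
after link 3: o_3 = (-1.7010, -0.9821, -1.5981)
after link 4: o_4 = (2.0490, -2.2811, -3.0981)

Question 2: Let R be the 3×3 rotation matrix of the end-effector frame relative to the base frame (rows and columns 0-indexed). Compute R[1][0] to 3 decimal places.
0.433

End-effector x-axis (col 0 of R) = (0.7500,0.4330,-0.5000)
R[1][0] = 0.4330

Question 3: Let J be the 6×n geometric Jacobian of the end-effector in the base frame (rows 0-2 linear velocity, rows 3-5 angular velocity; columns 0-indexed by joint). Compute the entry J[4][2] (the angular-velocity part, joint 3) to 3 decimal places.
0.250

axis z_2 = (0.4330,0.2500,-0.8660); lever o_n−o_2 = (5.0490,-0.5490,-4.0981)
cross product → J_v[:, 2] = (-1.5000,-2.5981,-1.5000)
J_ω[:, 2] = z_2
entry J[4][2] = 0.2500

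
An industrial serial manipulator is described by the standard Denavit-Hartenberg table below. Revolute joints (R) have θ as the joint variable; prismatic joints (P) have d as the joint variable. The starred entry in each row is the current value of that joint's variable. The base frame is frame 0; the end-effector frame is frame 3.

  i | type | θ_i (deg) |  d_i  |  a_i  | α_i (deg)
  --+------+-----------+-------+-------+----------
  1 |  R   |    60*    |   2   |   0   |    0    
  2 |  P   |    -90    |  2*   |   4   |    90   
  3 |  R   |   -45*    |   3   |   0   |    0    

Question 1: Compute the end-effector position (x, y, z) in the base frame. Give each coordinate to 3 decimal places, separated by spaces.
1.964 -4.598 4.000

after link 1: o_1 = (0.0000, 0.0000, 2.0000)
after link 2: o_2 = (3.4641, -2.0000, 4.0000)
after link 3: o_3 = (1.9641, -4.5981, 4.0000)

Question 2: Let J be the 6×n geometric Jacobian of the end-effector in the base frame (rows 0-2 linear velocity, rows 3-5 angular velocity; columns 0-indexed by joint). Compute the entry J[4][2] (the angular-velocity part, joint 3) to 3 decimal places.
-0.866

axis z_2 = (-0.5000,-0.8660,0.0000); lever o_n−o_2 = (-1.5000,-2.5981,0.0000)
cross product → J_v[:, 2] = (0.0000,-0.0000,-0.0000)
J_ω[:, 2] = z_2
entry J[4][2] = -0.8660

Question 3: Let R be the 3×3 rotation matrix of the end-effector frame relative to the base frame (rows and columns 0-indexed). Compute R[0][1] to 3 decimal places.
End-effector y-axis (col 1 of R) = (0.6124,-0.3536,0.7071)
R[0][1] = 0.6124

0.612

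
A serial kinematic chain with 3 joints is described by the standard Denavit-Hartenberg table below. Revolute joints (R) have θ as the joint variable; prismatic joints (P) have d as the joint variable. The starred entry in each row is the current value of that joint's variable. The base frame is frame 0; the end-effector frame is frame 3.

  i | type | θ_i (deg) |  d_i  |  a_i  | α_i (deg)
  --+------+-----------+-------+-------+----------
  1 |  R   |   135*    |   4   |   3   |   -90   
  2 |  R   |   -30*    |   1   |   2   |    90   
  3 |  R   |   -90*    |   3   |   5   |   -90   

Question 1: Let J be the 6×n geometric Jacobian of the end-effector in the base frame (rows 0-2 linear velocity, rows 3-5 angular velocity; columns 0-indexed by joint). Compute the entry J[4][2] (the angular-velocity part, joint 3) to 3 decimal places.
-0.354

axis z_2 = (0.3536,-0.3536,0.8660); lever o_n−o_2 = (4.5962,2.4749,2.5981)
cross product → J_v[:, 2] = (-3.0619,3.0619,2.5000)
J_ω[:, 2] = z_2
entry J[4][2] = -0.3536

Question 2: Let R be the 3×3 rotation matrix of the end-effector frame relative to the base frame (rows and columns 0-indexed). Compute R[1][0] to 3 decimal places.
End-effector x-axis (col 0 of R) = (0.7071,0.7071,0.0000)
R[1][0] = 0.7071

0.707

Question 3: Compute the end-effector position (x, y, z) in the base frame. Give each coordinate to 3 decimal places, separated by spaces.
0.543 5.114 7.598

after link 1: o_1 = (-2.1213, 2.1213, 4.0000)
after link 2: o_2 = (-4.0532, 2.6390, 5.0000)
after link 3: o_3 = (0.5430, 5.1138, 7.5981)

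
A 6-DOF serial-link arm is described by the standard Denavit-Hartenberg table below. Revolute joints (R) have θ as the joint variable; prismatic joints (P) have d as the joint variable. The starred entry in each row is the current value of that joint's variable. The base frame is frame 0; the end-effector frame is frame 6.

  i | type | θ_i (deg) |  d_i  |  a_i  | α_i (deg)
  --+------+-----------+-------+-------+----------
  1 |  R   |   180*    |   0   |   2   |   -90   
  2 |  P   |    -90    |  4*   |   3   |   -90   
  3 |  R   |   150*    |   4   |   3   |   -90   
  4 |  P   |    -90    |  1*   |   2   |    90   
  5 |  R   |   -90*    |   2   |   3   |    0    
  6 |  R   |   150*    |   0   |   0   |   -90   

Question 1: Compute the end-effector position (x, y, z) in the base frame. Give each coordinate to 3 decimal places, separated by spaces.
-8.000 -1.768 3.134

after link 1: o_1 = (-2.0000, 0.0000, 0.0000)
after link 2: o_2 = (-2.0000, -4.0000, 3.0000)
after link 3: o_3 = (-6.0000, -2.5000, 0.4019)
after link 4: o_4 = (-8.0000, -3.3660, -0.0981)
after link 5: o_5 = (-8.0000, -1.7679, 3.1340)
after link 6: o_6 = (-8.0000, -1.7679, 3.1340)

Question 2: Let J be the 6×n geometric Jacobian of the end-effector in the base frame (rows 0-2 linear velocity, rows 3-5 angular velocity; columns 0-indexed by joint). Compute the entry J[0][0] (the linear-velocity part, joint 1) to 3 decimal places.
axis z_0 = ẑ; lever o_n−o_0 = (-8.0000,-1.7679,3.1340)
cross product → J_v[:, 0] = (1.7679,-8.0000,0.0000)
J_ω[:, 0] = z_0
entry J[0][0] = 1.7679

1.768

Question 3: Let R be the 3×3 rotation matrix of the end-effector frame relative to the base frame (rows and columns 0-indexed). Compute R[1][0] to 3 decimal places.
-0.750

End-effector x-axis (col 0 of R) = (-0.5000,-0.7500,-0.4330)
R[1][0] = -0.7500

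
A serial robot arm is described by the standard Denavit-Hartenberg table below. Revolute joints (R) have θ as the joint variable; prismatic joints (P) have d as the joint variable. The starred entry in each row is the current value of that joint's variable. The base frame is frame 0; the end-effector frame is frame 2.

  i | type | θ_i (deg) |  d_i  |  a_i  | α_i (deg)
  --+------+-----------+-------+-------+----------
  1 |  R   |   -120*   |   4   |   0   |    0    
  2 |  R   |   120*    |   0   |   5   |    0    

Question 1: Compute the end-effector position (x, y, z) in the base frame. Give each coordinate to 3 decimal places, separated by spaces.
after link 1: o_1 = (0.0000, 0.0000, 4.0000)
after link 2: o_2 = (5.0000, 0.0000, 4.0000)

5.000 0.000 4.000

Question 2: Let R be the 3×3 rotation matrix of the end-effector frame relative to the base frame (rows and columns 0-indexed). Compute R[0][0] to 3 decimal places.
End-effector x-axis (col 0 of R) = (1.0000,0.0000,0.0000)
R[0][0] = 1.0000

1.000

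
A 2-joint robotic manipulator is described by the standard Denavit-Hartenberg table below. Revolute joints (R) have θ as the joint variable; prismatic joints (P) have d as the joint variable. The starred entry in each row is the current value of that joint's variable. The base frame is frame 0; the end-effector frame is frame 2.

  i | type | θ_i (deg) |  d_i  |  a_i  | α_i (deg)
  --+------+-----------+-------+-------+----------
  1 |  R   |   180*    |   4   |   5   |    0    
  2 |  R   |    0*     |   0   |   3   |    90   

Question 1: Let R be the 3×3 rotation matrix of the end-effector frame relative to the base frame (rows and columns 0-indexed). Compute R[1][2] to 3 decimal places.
End-effector z-axis (col 2 of R) = (0.0000,1.0000,0.0000)
R[1][2] = 1.0000

1.000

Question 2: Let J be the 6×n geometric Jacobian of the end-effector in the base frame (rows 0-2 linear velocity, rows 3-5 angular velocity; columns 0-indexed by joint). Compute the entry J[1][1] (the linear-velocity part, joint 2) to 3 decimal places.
axis z_1 = (0.0000,0.0000,1.0000); lever o_n−o_1 = (-3.0000,0.0000,0.0000)
cross product → J_v[:, 1] = (-0.0000,-3.0000,0.0000)
J_ω[:, 1] = z_1
entry J[1][1] = -3.0000

-3.000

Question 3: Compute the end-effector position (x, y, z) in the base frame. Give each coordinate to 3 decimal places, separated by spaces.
after link 1: o_1 = (-5.0000, 0.0000, 4.0000)
after link 2: o_2 = (-8.0000, 0.0000, 4.0000)

-8.000 0.000 4.000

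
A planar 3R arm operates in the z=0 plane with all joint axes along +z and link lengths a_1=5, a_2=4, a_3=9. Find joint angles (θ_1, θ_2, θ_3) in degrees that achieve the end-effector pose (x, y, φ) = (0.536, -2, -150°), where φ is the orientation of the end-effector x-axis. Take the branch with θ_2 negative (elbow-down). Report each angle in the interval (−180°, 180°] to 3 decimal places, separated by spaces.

wrist centre = target − a_3·(cos φ, sin φ) = (8.3302, 2.5000)
cos θ_2 = (75.6427−5²−4²)/(2·5·4) = 0.8661; θ_2 = -29.9951° (elbow-down)
β = atan2(2.5000,8.3302) = 16.7051°; ψ = atan2(-1.9997,8.4643) = -13.2925°
θ_1 = β − ψ = 29.9977°
θ_3 = φ − θ_1 − θ_2 = -150.0025° (wrapped to (-180°,180°])

29.998 -29.995 -150.003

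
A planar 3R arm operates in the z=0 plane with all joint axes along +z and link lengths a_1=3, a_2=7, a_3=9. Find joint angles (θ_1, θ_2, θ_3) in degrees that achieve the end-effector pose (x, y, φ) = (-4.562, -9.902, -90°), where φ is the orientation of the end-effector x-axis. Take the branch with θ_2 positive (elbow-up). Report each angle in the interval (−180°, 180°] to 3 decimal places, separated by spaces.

59.996 150.004 60.000

wrist centre = target − a_3·(cos φ, sin φ) = (-4.5620, -0.9020)
cos θ_2 = (21.6254−3²−7²)/(2·3·7) = -0.8661; θ_2 = 150.0041° (elbow-up)
β = atan2(-0.9020,-4.5620) = -168.8157°; ψ = atan2(3.4996,-3.0624) = 131.1887°
θ_1 = β − ψ = -300.0044°
θ_3 = φ − θ_1 − θ_2 = 60.0004° (wrapped to (-180°,180°])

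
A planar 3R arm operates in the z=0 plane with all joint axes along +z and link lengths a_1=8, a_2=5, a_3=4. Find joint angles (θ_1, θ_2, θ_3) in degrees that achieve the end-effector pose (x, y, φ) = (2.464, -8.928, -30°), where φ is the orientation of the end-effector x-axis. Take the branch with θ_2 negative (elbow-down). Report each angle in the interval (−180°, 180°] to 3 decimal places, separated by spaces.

-60.001 -120.002 150.003

wrist centre = target − a_3·(cos φ, sin φ) = (-1.0001, -6.9280)
cos θ_2 = (48.9974−8²−5²)/(2·8·5) = -0.5000; θ_2 = -120.0022° (elbow-down)
β = atan2(-6.9280,-1.0001) = -98.2143°; ψ = atan2(-4.3300,5.4998) = -38.2134°
θ_1 = β − ψ = -60.0008°
θ_3 = φ − θ_1 − θ_2 = 150.0030° (wrapped to (-180°,180°])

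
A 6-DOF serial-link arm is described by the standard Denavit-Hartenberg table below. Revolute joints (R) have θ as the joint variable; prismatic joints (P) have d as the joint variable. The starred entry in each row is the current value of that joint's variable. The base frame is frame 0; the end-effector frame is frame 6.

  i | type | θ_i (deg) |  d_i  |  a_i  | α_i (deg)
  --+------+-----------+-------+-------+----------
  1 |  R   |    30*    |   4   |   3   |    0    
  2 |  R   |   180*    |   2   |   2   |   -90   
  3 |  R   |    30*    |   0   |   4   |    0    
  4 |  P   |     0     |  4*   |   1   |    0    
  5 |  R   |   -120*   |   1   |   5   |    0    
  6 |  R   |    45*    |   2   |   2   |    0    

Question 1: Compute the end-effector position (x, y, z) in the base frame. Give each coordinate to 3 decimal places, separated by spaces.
-0.609 -8.434 9.914

after link 1: o_1 = (2.5981, 1.5000, 4.0000)
after link 2: o_2 = (0.8660, 0.5000, 6.0000)
after link 3: o_3 = (-2.1340, -1.2321, 4.0000)
after link 4: o_4 = (-0.8840, -5.1292, 3.5000)
after link 5: o_5 = (-0.3840, -5.9952, 8.5000)
after link 6: o_6 = (-0.6087, -8.4343, 9.9142)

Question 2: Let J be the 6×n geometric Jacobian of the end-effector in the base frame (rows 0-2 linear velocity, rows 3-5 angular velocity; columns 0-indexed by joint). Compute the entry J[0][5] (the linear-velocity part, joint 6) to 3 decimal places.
axis z_5 = (0.5000,-0.8660,0.0000); lever o_n−o_5 = (-0.2247,-2.4392,1.4142)
cross product → J_v[:, 5] = (-1.2247,-0.7071,-1.4142)
J_ω[:, 5] = z_5
entry J[0][5] = -1.2247

-1.225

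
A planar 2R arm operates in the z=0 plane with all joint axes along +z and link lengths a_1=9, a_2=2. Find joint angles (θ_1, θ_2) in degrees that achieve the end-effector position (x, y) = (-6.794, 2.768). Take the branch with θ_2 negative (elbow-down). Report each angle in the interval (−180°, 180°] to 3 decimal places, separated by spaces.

165.665 -150.009

cos θ_2 = (53.8203−9²−2²)/(2·9·2) = -0.8661; θ_2 = -150.0090° (elbow-down)
β = atan2(2.7680,-6.7940) = 157.8331°; ψ = atan2(-0.9997,7.2678) = -7.8322°
θ_1 = β − ψ = 165.6653°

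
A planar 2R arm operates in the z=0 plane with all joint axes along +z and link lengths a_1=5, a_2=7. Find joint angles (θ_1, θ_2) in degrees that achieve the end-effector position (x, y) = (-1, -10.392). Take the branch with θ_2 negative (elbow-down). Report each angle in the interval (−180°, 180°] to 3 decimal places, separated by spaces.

cos θ_2 = (108.9937−5²−7²)/(2·5·7) = 0.4999; θ_2 = -60.0060° (elbow-down)
β = atan2(-10.3920,-1.0000) = -95.4965°; ψ = atan2(-6.0625,8.4994) = -35.5000°
θ_1 = β − ψ = -59.9965°

-59.997 -60.006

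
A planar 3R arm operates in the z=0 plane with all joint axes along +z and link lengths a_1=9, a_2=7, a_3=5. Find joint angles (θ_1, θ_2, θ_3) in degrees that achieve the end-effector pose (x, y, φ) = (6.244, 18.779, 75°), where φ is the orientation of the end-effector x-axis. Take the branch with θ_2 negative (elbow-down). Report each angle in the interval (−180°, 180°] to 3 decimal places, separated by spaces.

90.001 -45.006 30.004

wrist centre = target − a_3·(cos φ, sin φ) = (4.9499, 13.9494)
cos θ_2 = (219.0865−9²−7²)/(2·9·7) = 0.7070; θ_2 = -45.0058° (elbow-down)
β = atan2(13.9494,4.9499) = 70.4629°; ψ = atan2(-4.9502,13.9493) = -19.5385°
θ_1 = β − ψ = 90.0014°
θ_3 = φ − θ_1 − θ_2 = 30.0044° (wrapped to (-180°,180°])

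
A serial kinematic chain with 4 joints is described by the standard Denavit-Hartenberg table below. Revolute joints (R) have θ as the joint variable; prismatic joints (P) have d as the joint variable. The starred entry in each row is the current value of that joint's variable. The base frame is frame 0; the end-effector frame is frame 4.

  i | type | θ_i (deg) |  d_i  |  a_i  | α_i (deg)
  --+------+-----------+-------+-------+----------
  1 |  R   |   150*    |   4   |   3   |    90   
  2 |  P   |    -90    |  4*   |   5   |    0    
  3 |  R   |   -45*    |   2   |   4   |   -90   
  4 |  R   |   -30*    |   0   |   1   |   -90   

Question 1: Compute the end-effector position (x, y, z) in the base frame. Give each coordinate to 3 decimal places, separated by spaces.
after link 1: o_1 = (-2.5981, 1.5000, 4.0000)
after link 2: o_2 = (-0.5981, 4.9641, -1.0000)
after link 3: o_3 = (2.8514, 5.2819, -3.8284)
after link 4: o_4 = (3.6317, 5.4088, -4.4408)

3.632 5.409 -4.441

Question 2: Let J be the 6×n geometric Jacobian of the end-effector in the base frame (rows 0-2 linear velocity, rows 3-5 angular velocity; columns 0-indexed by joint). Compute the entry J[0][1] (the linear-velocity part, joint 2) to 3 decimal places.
0.500

prismatic axis z_1 = (0.5000,0.8660,0.0000)
J_v[:, 1] = z_1; J_ω[:, 1] = (0,0,0)
entry J[0][1] = 0.5000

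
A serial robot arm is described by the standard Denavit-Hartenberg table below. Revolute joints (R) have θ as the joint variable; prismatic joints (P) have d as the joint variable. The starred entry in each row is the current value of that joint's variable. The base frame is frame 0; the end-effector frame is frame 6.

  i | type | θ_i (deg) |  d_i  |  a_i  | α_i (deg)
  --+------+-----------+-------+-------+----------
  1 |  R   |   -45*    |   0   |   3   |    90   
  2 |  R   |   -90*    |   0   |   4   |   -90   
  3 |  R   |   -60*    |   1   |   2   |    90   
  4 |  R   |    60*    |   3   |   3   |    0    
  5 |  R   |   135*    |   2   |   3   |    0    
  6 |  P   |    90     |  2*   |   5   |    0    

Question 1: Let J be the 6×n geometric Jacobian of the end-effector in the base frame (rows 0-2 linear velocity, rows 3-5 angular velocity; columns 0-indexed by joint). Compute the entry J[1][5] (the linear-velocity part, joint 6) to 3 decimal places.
prismatic axis z_5 = (-0.3536,-0.3536,0.8660)
J_v[:, 5] = z_5; J_ω[:, 5] = (0,0,0)
entry J[1][5] = -0.3536

-0.354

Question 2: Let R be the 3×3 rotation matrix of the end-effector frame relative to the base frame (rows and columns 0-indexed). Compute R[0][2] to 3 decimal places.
End-effector z-axis (col 2 of R) = (-0.3536,-0.3536,0.8660)
R[0][2] = -0.3536

-0.354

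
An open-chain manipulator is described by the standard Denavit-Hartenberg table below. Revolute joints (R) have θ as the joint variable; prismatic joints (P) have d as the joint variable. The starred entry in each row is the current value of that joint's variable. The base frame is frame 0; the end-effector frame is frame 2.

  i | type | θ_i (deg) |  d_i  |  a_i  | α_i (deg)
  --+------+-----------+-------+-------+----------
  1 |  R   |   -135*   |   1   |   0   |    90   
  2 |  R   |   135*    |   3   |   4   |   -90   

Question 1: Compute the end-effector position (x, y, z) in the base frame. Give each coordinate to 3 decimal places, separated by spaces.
-0.121 4.121 3.828

after link 1: o_1 = (0.0000, 0.0000, 1.0000)
after link 2: o_2 = (-0.1213, 4.1213, 3.8284)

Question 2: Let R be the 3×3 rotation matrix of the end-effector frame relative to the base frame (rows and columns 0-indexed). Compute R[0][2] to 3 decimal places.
End-effector z-axis (col 2 of R) = (0.5000,0.5000,-0.7071)
R[0][2] = 0.5000

0.500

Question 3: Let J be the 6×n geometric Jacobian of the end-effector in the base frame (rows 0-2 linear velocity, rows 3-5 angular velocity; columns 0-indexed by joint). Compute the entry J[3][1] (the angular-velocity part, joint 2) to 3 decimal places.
axis z_1 = (-0.7071,0.7071,0.0000); lever o_n−o_1 = (-0.1213,4.1213,2.8284)
cross product → J_v[:, 1] = (2.0000,2.0000,-2.8284)
J_ω[:, 1] = z_1
entry J[3][1] = -0.7071

-0.707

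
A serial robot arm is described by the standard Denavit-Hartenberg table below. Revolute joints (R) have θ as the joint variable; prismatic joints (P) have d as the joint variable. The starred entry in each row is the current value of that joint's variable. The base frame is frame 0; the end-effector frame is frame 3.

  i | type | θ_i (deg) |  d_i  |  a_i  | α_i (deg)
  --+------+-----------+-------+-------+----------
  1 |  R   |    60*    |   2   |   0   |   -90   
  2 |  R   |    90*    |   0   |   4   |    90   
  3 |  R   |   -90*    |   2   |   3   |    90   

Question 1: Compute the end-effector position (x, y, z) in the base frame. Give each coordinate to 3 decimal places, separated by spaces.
after link 1: o_1 = (0.0000, 0.0000, 2.0000)
after link 2: o_2 = (-0.0000, 0.0000, -2.0000)
after link 3: o_3 = (3.5981, 0.2321, -2.0000)

3.598 0.232 -2.000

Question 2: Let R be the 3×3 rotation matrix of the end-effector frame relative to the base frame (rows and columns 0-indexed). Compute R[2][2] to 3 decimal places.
1.000

End-effector z-axis (col 2 of R) = (0.0000,-0.0000,1.0000)
R[2][2] = 1.0000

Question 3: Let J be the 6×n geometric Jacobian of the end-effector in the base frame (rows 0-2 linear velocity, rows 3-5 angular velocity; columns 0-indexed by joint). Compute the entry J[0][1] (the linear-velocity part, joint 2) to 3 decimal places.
axis z_1 = (-0.8660,0.5000,0.0000); lever o_n−o_1 = (3.5981,0.2321,-4.0000)
cross product → J_v[:, 1] = (-2.0000,-3.4641,-2.0000)
J_ω[:, 1] = z_1
entry J[0][1] = -2.0000

-2.000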